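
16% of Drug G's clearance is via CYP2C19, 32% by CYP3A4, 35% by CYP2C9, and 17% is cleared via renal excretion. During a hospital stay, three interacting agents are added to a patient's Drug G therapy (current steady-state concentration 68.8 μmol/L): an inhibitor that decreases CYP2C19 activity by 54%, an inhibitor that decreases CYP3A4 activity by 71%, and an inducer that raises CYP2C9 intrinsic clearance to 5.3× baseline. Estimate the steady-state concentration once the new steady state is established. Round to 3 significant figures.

CYP2C19: 0.16 × 0.46 = 0.0736
CYP3A4: 0.32 × 0.29 = 0.0928
CYP2C9: 0.35 × 5.3 = 1.855
Other: 0.17 (unchanged)
CL_new/CL_old = 0.0736 + 0.0928 + 1.855 + 0.17 = 2.1914.
Steady-state concentration ∝ 1/CL: new value = 68.8 / 2.1914 = 31.4 μmol/L.

31.4 μmol/L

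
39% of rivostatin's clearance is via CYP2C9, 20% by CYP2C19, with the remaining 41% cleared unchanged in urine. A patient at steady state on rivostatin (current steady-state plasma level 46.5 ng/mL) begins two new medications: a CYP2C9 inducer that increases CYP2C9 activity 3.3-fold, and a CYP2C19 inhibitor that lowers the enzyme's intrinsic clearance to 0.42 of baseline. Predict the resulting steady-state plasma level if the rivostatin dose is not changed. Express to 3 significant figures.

26.1 ng/mL

The CYP2C9 pathway (39% of clearance) rises to 3.3× activity: 0.39 × 3.3 = 1.287.
The CYP2C19 pathway (20% of clearance) drops to 0.42× activity: 0.2 × 0.42 = 0.084.
Non-CYP routes (41%) are unchanged.
New clearance relative to baseline: 1.287 + 0.084 + 0.41 = 1.781.
Steady-state plasma level ∝ 1/CL: new value = 46.5 / 1.781 = 26.1 ng/mL.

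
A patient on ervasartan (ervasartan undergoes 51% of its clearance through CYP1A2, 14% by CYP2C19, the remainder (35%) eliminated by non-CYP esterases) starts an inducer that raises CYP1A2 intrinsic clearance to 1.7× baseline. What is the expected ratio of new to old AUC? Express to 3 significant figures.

CYP1A2: 0.51 × 1.7 = 0.867
CYP2C19: 0.14 (unchanged)
Other: 0.35 (unchanged)
CL_new/CL_old = 0.867 + 0.14 + 0.35 = 1.357.
AUC is inversely proportional to clearance, so the fold-change is 1 / 1.357 = 0.737.

0.737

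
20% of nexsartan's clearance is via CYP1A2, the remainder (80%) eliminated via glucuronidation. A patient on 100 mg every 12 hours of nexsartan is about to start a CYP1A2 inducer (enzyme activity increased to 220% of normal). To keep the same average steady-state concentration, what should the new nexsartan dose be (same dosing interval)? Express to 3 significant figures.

124 mg

The CYP1A2 pathway (20% of clearance) is boosted to 2.2× activity: 0.2 × 2.2 = 0.44.
The remaining 80% of clearance is unaffected.
Relative clearance = 0.44 + 0.8 = 1.24.
Exposure is unchanged when dose changes in proportion to clearance. New dose = 100 mg × 1.24 = 124 mg.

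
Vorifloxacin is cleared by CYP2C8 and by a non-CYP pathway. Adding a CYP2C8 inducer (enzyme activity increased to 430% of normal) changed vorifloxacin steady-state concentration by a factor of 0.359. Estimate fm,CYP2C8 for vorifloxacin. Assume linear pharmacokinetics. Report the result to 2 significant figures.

Write x for the fraction cleared via CYP2C8. The observed steady-state concentration change means clearance rose to 1/0.359 = 2.786 of baseline.
Only the CYP2C8 route changed, so 2.786 = x·4.3 + (1 − x), giving x = 0.54.

0.54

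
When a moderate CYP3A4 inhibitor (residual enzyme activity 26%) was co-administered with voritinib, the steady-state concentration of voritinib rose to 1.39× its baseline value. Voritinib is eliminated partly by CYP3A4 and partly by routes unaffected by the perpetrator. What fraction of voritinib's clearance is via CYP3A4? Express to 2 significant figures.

0.38

Let fm be the CYP3A4 fraction. New clearance relative to baseline = fm × 0.26 + (1 − fm).
Steady-state concentration ratio = 1 / (new CL fraction), so new CL fraction = 1 / 1.39 = 0.7194.
fm × 0.26 + 1 − fm = 0.7194  ⇒  fm × (0.26 − 1) = −0.2806  ⇒  fm = 0.38.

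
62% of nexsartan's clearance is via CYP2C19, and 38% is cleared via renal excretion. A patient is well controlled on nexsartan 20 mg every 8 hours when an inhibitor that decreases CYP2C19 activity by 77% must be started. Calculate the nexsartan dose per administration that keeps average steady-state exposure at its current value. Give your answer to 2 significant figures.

10 mg

The CYP2C19 pathway (62% of clearance) is reduced to 0.23× activity: 0.62 × 0.23 = 0.1426.
Non-CYP routes (38%) are unchanged.
Relative clearance = 0.1426 + 0.38 = 0.5226.
Css,avg = (dose rate)/CL, so holding Css fixed requires dose ∝ CL: 20 × 0.5226 = 10 mg.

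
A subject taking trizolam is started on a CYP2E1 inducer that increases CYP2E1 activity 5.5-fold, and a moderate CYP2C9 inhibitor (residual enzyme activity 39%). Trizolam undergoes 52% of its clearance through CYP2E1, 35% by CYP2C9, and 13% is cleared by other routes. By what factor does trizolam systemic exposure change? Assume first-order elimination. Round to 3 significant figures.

0.320

CYP2E1: 0.52 × 5.5 = 2.86
CYP2C9: 0.35 × 0.39 = 0.1365
Other: 0.13 (unchanged)
CL_new/CL_old = 2.86 + 0.1365 + 0.13 = 3.1265.
Net systemic exposure ratio = 1 / 3.1265 = 0.320.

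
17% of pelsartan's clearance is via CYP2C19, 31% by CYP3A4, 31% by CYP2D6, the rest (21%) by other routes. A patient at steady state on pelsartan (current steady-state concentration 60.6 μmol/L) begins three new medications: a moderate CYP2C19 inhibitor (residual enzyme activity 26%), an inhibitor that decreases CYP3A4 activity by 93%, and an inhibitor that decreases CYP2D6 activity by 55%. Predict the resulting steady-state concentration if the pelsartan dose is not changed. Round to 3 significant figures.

CYP2C19: 0.17 × 0.26 = 0.0442
CYP3A4: 0.31 × 0.07 = 0.0217
CYP2D6: 0.31 × 0.45 = 0.1395
Other: 0.21 (unchanged)
CL_new/CL_old = 0.0442 + 0.0217 + 0.1395 + 0.21 = 0.4154.
New steady-state concentration = 60.6 / 0.4154 = 146 μmol/L (concentration scales inversely with clearance).

146 μmol/L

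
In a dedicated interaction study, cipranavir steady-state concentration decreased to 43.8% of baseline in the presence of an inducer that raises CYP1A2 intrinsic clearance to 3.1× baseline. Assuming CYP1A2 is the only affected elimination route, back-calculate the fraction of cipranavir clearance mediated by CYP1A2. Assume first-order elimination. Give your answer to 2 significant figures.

0.61

CL'/CL = 1 / 0.438 = 2.283
3.1·fm + (1 − fm) = 2.283
fm = (2.283 − 1) / (3.1 − 1) = 0.61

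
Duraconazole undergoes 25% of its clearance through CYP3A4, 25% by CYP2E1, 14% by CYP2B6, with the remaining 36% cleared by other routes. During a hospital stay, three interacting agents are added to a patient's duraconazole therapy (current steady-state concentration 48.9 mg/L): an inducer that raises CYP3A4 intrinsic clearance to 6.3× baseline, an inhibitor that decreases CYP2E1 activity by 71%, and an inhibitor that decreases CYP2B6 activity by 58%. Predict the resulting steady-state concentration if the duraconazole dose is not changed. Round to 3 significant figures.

The CYP3A4 pathway (25% of clearance) rises to 6.3× activity: 0.25 × 6.3 = 1.575.
The CYP2E1 pathway (25% of clearance) falls to 0.29× activity: 0.25 × 0.29 = 0.0725.
The CYP2B6 pathway (14% of clearance) drops to 0.42× activity: 0.14 × 0.42 = 0.0588.
The remaining 36% of clearance is unaffected.
Relative clearance = 1.575 + 0.0725 + 0.0588 + 0.36 = 2.0663.
Dividing the baseline by the relative clearance: 48.9 / 2.0663 = 23.7 mg/L.

23.7 mg/L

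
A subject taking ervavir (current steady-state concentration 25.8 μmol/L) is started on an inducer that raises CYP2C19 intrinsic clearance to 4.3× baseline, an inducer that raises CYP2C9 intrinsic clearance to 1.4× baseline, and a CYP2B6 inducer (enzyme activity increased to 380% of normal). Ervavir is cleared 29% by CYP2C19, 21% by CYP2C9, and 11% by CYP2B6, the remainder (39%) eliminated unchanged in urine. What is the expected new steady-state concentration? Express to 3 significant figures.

The CYP2C19 pathway (29% of clearance) rises to 4.3× activity: 0.29 × 4.3 = 1.247.
The CYP2C9 pathway (21% of clearance) rises to 1.4× activity: 0.21 × 1.4 = 0.294.
The CYP2B6 pathway (11% of clearance) increases to 3.8× activity: 0.11 × 3.8 = 0.418.
The remaining 39% of clearance is unaffected.
New clearance relative to baseline: 1.247 + 0.294 + 0.418 + 0.39 = 2.349.
Dividing the baseline by the relative clearance: 25.8 / 2.349 = 11.0 μmol/L.

11.0 μmol/L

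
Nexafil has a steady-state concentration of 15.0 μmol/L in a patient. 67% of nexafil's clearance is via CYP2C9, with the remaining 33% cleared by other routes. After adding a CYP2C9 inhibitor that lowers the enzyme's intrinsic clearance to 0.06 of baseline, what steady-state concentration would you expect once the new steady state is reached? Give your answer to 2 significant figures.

The CYP2C9 pathway (67% of clearance) falls to 0.06× activity: 0.67 × 0.06 = 0.0402.
The remaining 33% of clearance is unaffected.
New clearance relative to baseline: 0.0402 + 0.33 = 0.3702.
New steady-state concentration = baseline ÷ relative clearance = 15.0 / 0.3702 = 41 μmol/L.

41 μmol/L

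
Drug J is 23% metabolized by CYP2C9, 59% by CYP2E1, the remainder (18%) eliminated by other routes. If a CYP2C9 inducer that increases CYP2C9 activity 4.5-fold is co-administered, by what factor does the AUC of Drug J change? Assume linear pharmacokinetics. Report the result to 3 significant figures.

0.554

CYP2C9: 0.23 × 4.5 = 1.035
CYP2E1: 0.59 (unchanged)
Other: 0.18 (unchanged)
Relative clearance = 1.035 + 0.59 + 0.18 = 1.805.
AUC ratio = CL_old/CL_new = 1 / 1.805 = 0.554.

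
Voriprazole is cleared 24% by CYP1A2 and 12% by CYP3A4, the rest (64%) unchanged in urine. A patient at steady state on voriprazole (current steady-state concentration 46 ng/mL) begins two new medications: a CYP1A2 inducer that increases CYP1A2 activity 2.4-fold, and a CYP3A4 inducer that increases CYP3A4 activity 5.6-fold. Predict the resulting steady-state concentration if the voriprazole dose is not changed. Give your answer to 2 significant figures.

The CYP1A2 pathway (24% of clearance) is boosted to 2.4× activity: 0.24 × 2.4 = 0.576.
The CYP3A4 pathway (12% of clearance) increases to 5.6× activity: 0.12 × 5.6 = 0.672.
The remaining 64% of clearance is unaffected.
CL_new/CL_old = 0.576 + 0.672 + 0.64 = 1.888.
Steady-state concentration ∝ 1/CL: new value = 46 / 1.888 = 24 ng/mL.

24 ng/mL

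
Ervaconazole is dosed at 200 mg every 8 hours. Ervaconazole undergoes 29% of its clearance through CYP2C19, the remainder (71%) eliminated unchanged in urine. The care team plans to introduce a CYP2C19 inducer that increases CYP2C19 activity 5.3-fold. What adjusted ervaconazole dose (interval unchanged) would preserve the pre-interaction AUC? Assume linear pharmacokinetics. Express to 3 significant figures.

449 mg

The CYP2C19 pathway (29% of clearance) is boosted to 5.3× activity: 0.29 × 5.3 = 1.537.
Non-CYP routes (71%) are unchanged.
CL_new/CL_old = 1.537 + 0.71 = 2.247.
Exposure is unchanged when dose changes in proportion to clearance. New dose = 200 mg × 2.247 = 449 mg.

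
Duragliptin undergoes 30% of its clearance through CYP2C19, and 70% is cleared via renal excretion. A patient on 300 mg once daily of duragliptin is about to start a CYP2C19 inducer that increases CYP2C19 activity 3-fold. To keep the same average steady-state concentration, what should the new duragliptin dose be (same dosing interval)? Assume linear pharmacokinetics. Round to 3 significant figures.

480 mg

CYP2C19: 0.3 × 3 = 0.9
Other: 0.7 (unchanged)
New clearance relative to baseline: 0.9 + 0.7 = 1.6.
Exposure is unchanged when dose changes in proportion to clearance. New dose = 300 mg × 1.6 = 480 mg.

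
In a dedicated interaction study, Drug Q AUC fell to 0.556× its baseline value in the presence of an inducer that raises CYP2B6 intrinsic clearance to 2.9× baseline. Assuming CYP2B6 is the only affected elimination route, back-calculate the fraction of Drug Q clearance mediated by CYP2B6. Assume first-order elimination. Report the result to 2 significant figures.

Call the CYP2B6 fraction fm. After the interaction, CL_new/CL_old = fm × 2.9 + (1 − fm).
AUC ratio = 1 / (new CL fraction), so new CL fraction = 1 / 0.556 = 1.799.
fm × 2.9 + 1 − fm = 1.799  ⇒  fm × (2.9 − 1) = 0.7986  ⇒  fm = 0.42.

0.42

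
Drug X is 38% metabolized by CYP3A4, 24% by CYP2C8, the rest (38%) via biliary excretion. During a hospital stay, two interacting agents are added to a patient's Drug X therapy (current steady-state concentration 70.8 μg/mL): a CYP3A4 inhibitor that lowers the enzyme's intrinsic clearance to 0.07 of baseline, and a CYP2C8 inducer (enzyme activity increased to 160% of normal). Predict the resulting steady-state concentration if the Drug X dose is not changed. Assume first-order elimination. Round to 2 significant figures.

90 μg/mL

The CYP3A4 pathway (38% of clearance) falls to 0.07× activity: 0.38 × 0.07 = 0.0266.
The CYP2C8 pathway (24% of clearance) rises to 1.6× activity: 0.24 × 1.6 = 0.384.
The remaining 38% of clearance is unaffected.
CL_new/CL_old = 0.0266 + 0.384 + 0.38 = 0.7906.
New steady-state concentration = 70.8 / 0.7906 = 90 μg/mL (concentration scales inversely with clearance).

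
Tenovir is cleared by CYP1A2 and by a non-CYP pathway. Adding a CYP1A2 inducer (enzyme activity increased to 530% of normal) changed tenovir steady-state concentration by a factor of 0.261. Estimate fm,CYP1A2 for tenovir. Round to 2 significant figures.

CL'/CL = 1 / 0.261 = 3.831
5.3·fm + (1 − fm) = 3.831
fm = (3.831 − 1) / (5.3 − 1) = 0.66

0.66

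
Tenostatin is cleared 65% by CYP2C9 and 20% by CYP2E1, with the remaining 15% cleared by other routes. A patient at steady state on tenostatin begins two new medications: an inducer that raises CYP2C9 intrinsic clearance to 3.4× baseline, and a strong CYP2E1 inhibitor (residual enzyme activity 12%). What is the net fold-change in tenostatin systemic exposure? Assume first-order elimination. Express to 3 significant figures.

CYP2C9: 0.65 × 3.4 = 2.21
CYP2E1: 0.2 × 0.12 = 0.024
Other: 0.15 (unchanged)
CL_new/CL_old = 2.21 + 0.024 + 0.15 = 2.384.
Because systemic exposure varies inversely with clearance, the combined effect is 1 / 2.384 = 0.419.

0.419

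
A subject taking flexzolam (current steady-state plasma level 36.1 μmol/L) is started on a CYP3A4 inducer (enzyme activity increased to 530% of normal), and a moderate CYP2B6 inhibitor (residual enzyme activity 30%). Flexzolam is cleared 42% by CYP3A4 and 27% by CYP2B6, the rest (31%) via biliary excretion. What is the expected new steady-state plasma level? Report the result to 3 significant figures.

13.8 μmol/L

The CYP3A4 pathway (42% of clearance) is boosted to 5.3× activity: 0.42 × 5.3 = 2.226.
The CYP2B6 pathway (27% of clearance) falls to 0.3× activity: 0.27 × 0.3 = 0.081.
Non-CYP routes (31%) are unchanged.
Relative clearance = 2.226 + 0.081 + 0.31 = 2.617.
New steady-state plasma level = 36.1 / 2.617 = 13.8 μmol/L (concentration scales inversely with clearance).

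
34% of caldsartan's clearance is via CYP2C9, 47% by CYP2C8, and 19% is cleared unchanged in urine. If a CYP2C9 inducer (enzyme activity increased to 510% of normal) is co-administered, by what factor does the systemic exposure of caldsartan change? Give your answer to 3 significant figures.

The CYP2C9 pathway (34% of clearance) is boosted to 5.1× activity: 0.34 × 5.1 = 1.734.
CYP2C8 (47%) and the residual 19% are unaffected.
Relative clearance = 1.734 + 0.47 + 0.19 = 2.394.
Systemic exposure is inversely proportional to clearance, so the fold-change is 1 / 2.394 = 0.418.

0.418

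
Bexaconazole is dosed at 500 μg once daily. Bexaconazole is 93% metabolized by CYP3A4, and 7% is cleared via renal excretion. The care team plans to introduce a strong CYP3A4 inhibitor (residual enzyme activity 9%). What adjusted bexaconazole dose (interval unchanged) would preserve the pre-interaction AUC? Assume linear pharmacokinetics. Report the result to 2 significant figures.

The CYP3A4 pathway (93% of clearance) drops to 0.09× activity: 0.93 × 0.09 = 0.0837.
Non-CYP routes (7%) are unchanged.
New clearance relative to baseline: 0.0837 + 0.07 = 0.1537.
Exposure is unchanged when dose changes in proportion to clearance. New dose = 500 μg × 0.1537 = 77 μg.

77 μg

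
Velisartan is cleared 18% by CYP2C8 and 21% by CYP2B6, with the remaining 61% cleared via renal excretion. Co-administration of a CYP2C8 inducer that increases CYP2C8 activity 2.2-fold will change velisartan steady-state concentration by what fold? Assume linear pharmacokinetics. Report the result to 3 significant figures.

The CYP2C8 pathway (18% of clearance) increases to 2.2× activity: 0.18 × 2.2 = 0.396.
CYP2B6 (21%) and the residual 61% are unaffected.
Relative clearance = 0.396 + 0.21 + 0.61 = 1.216.
Steady-state concentration ratio = CL_old/CL_new = 1 / 1.216 = 0.822.

0.822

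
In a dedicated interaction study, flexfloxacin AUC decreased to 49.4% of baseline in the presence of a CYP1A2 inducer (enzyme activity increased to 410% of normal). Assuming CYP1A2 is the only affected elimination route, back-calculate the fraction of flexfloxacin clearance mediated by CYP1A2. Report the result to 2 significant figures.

0.33

CL'/CL = 1 / 0.494 = 2.024
4.1·fm + (1 − fm) = 2.024
fm = (2.024 − 1) / (4.1 − 1) = 0.33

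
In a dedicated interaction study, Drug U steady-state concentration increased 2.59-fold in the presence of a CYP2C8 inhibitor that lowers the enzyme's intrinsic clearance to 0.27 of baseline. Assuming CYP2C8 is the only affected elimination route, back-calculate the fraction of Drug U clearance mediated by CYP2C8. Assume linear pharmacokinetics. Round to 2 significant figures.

0.84

CL'/CL = 1 / 2.59 = 0.3861
0.27·fm + (1 − fm) = 0.3861
fm = (0.3861 − 1) / (0.27 − 1) = 0.84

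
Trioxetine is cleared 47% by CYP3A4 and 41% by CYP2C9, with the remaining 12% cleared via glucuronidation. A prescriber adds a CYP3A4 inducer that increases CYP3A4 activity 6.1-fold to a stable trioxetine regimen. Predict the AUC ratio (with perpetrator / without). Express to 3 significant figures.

The CYP3A4 pathway (47% of clearance) increases to 6.1× activity: 0.47 × 6.1 = 2.867.
CYP2C9 (41%) and the residual 12% are unaffected.
Relative clearance = 2.867 + 0.41 + 0.12 = 3.397.
AUC is inversely proportional to clearance, so the fold-change is 1 / 3.397 = 0.294.

0.294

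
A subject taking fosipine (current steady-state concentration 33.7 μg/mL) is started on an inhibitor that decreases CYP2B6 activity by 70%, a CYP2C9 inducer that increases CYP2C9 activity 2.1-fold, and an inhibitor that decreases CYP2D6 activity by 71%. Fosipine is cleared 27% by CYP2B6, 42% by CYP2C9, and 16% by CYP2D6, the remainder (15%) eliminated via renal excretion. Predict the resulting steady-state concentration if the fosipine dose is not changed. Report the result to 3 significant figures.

The CYP2B6 pathway (27% of clearance) is reduced to 0.3× activity: 0.27 × 0.3 = 0.081.
The CYP2C9 pathway (42% of clearance) is boosted to 2.1× activity: 0.42 × 2.1 = 0.882.
The CYP2D6 pathway (16% of clearance) falls to 0.29× activity: 0.16 × 0.29 = 0.0464.
The remaining 15% of clearance is unaffected.
New clearance relative to baseline: 0.081 + 0.882 + 0.0464 + 0.15 = 1.1594.
Steady-state concentration ∝ 1/CL: new value = 33.7 / 1.1594 = 29.1 μg/mL.

29.1 μg/mL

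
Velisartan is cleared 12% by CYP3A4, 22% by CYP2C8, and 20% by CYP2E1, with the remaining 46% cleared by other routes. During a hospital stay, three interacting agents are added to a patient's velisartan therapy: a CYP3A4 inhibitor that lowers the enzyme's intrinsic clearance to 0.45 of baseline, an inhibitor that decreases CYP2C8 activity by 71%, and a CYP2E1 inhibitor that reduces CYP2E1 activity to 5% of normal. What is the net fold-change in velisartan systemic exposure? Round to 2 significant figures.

CYP3A4: 0.12 × 0.45 = 0.054
CYP2C8: 0.22 × 0.29 = 0.0638
CYP2E1: 0.2 × 0.05 = 0.01
Other: 0.46 (unchanged)
Relative clearance = 0.054 + 0.0638 + 0.01 + 0.46 = 0.5878.
Systemic exposure ∝ 1/CL: fold-change = 1 / 0.5878 = 1.7.

1.7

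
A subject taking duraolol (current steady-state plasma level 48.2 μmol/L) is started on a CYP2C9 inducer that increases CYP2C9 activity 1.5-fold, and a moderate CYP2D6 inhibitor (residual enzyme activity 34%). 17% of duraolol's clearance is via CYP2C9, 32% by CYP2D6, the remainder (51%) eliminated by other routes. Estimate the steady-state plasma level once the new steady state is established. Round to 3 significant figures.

55.2 μmol/L

The CYP2C9 pathway (17% of clearance) is boosted to 1.5× activity: 0.17 × 1.5 = 0.255.
The CYP2D6 pathway (32% of clearance) falls to 0.34× activity: 0.32 × 0.34 = 0.1088.
Non-CYP routes (51%) are unchanged.
Relative clearance = 0.255 + 0.1088 + 0.51 = 0.8738.
Dividing the baseline by the relative clearance: 48.2 / 0.8738 = 55.2 μmol/L.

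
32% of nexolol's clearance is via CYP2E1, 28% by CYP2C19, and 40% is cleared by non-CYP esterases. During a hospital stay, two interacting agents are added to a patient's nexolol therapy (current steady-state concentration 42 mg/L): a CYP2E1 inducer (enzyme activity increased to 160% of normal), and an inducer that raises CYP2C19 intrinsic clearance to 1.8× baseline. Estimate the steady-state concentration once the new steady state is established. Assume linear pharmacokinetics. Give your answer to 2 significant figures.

30 mg/L

The CYP2E1 pathway (32% of clearance) is boosted to 1.6× activity: 0.32 × 1.6 = 0.512.
The CYP2C19 pathway (28% of clearance) rises to 1.8× activity: 0.28 × 1.8 = 0.504.
The remaining 40% of clearance is unaffected.
New clearance relative to baseline: 0.512 + 0.504 + 0.4 = 1.416.
Dividing the baseline by the relative clearance: 42 / 1.416 = 30 mg/L.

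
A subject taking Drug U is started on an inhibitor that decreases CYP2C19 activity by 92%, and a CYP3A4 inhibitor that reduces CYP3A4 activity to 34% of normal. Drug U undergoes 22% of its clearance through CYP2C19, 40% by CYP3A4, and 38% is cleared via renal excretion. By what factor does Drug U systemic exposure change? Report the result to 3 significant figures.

1.87

The CYP2C19 pathway (22% of clearance) is reduced to 0.08× activity: 0.22 × 0.08 = 0.0176.
The CYP3A4 pathway (40% of clearance) drops to 0.34× activity: 0.4 × 0.34 = 0.136.
The remaining 38% of clearance is unaffected.
Relative clearance = 0.0176 + 0.136 + 0.38 = 0.5336.
Net systemic exposure ratio = 1 / 0.5336 = 1.87.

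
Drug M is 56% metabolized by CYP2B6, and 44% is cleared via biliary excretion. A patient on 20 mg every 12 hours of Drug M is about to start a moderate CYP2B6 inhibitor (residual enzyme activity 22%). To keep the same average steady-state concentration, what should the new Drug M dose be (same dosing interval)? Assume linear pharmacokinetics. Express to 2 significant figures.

11 mg

The CYP2B6 pathway (56% of clearance) drops to 0.22× activity: 0.56 × 0.22 = 0.1232.
Non-CYP routes (44%) are unchanged.
New clearance relative to baseline: 0.1232 + 0.44 = 0.5632.
Exposure is unchanged when dose changes in proportion to clearance. New dose = 20 mg × 0.5632 = 11 mg.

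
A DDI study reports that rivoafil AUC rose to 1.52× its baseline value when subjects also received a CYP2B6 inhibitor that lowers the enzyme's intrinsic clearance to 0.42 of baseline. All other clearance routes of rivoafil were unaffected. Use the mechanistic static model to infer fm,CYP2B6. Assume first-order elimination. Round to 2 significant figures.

Let x = fm,CYP2B6. Because AUC ∝ 1/CL, relative clearance fell to 1/1.52 = 0.6579.
Setting x·0.42 + (1 − x) = 0.6579 and solving: x = (0.6579 − 1)/(0.42 − 1) = 0.59.

0.59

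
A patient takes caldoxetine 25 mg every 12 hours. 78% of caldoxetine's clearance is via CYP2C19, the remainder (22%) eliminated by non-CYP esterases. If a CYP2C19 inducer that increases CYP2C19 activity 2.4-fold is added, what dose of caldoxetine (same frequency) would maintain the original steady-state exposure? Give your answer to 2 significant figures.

The CYP2C19 pathway (78% of clearance) is boosted to 2.4× activity: 0.78 × 2.4 = 1.872.
Non-CYP routes (22%) are unchanged.
CL_new/CL_old = 1.872 + 0.22 = 2.092.
Css,avg = (dose rate)/CL, so holding Css fixed requires dose ∝ CL: 25 × 2.092 = 52 mg.

52 mg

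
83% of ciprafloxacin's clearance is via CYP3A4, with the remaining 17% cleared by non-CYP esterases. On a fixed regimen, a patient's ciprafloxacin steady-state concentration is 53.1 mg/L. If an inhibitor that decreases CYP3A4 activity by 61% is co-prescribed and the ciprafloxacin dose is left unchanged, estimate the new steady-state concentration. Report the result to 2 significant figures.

1.1 × 10² mg/L

The CYP3A4 pathway (83% of clearance) falls to 0.39× activity: 0.83 × 0.39 = 0.3237.
The remaining 17% of clearance is unaffected.
CL_new/CL_old = 0.3237 + 0.17 = 0.4937.
New steady-state concentration = baseline ÷ relative clearance = 53.1 / 0.4937 = 1.1 × 10² mg/L.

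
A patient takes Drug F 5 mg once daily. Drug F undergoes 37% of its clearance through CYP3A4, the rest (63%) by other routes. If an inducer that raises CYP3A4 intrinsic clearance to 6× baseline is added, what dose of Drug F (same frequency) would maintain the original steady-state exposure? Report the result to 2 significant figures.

The CYP3A4 pathway (37% of clearance) is boosted to 6× activity: 0.37 × 6 = 2.22.
The remaining 63% of clearance is unaffected.
New clearance relative to baseline: 2.22 + 0.63 = 2.85.
To maintain the same steady-state level, dose must scale with clearance: new dose = 5 × 2.85 = 14 mg.

14 mg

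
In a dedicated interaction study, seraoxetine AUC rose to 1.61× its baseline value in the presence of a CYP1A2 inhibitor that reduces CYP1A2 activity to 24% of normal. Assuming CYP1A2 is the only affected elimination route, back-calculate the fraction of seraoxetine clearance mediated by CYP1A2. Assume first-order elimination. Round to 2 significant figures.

0.50

Write x for the fraction cleared via CYP1A2. The observed AUC change means clearance fell to 1/1.61 = 0.6211 of baseline.
Setting x·0.24 + (1 − x) = 0.6211 and solving: x = (0.6211 − 1)/(0.24 − 1) = 0.50.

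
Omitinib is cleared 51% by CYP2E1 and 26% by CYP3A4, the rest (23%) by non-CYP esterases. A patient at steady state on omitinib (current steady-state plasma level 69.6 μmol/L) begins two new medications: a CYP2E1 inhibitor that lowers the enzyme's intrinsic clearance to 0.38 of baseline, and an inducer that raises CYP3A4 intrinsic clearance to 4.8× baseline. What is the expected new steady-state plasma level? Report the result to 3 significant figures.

41.6 μmol/L

CYP2E1: 0.51 × 0.38 = 0.1938
CYP3A4: 0.26 × 4.8 = 1.248
Other: 0.23 (unchanged)
New clearance relative to baseline: 0.1938 + 1.248 + 0.23 = 1.6718.
Steady-state plasma level ∝ 1/CL: new value = 69.6 / 1.6718 = 41.6 μmol/L.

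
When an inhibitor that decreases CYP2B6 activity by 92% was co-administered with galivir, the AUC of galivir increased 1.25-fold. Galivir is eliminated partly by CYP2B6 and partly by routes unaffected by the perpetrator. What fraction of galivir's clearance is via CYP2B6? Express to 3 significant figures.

0.217

Write x for the fraction cleared via CYP2B6. The observed AUC change means clearance fell to 1/1.25 = 0.8 of baseline.
Setting x·0.08 + (1 − x) = 0.8 and solving: x = (0.8 − 1)/(0.08 − 1) = 0.217.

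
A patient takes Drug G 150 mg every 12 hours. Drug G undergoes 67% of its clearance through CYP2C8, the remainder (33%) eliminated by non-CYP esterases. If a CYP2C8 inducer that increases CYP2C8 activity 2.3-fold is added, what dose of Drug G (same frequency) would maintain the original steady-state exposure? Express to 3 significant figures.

The CYP2C8 pathway (67% of clearance) increases to 2.3× activity: 0.67 × 2.3 = 1.541.
The remaining 33% of clearance is unaffected.
Relative clearance = 1.541 + 0.33 = 1.871.
To maintain the same steady-state level, dose must scale with clearance: new dose = 150 × 1.871 = 281 mg.

281 mg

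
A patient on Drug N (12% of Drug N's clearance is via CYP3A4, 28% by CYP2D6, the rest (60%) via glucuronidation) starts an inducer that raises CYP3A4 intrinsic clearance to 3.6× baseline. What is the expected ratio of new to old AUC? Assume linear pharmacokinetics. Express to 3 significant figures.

0.762

The CYP3A4 pathway (12% of clearance) is boosted to 3.6× activity: 0.12 × 3.6 = 0.432.
CYP2D6 (28%) and the residual 60% are unaffected.
CL_new/CL_old = 0.432 + 0.28 + 0.6 = 1.312.
Since AUC ∝ 1/CL, the ratio is 1 / 1.312 = 0.762.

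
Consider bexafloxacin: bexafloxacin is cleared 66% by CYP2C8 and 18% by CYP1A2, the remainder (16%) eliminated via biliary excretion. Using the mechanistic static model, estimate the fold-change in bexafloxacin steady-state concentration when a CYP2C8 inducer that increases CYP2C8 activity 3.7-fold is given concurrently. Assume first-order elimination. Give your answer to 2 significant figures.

The CYP2C8 pathway (66% of clearance) rises to 3.7× activity: 0.66 × 3.7 = 2.442.
CYP1A2 (18%) and the residual 16% are unaffected.
Relative clearance = 2.442 + 0.18 + 0.16 = 2.782.
Since steady-state concentration ∝ 1/CL, the ratio is 1 / 2.782 = 0.36.

0.36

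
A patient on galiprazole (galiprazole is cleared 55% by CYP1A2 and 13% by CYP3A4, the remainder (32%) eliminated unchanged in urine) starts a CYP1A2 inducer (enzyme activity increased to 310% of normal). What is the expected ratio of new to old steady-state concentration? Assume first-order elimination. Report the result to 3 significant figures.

0.464

The CYP1A2 pathway (55% of clearance) rises to 3.1× activity: 0.55 × 3.1 = 1.705.
CYP3A4 (13%) and the residual 32% are unaffected.
CL_new/CL_old = 1.705 + 0.13 + 0.32 = 2.155.
Steady-state concentration ratio = CL_old/CL_new = 1 / 2.155 = 0.464.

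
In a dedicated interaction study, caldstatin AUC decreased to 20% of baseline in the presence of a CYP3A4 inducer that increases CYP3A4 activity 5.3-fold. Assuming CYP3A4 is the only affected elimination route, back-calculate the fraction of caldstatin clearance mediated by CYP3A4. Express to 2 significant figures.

0.93

CL'/CL = 1 / 0.200 = 5
5.3·fm + (1 − fm) = 5
fm = (5 − 1) / (5.3 − 1) = 0.93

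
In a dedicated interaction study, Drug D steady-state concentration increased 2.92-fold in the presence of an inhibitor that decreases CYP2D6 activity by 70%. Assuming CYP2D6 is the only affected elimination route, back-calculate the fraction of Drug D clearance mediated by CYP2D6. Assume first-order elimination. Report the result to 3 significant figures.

0.939

Write x for the fraction cleared via CYP2D6. The observed steady-state concentration change means clearance fell to 1/2.92 = 0.3425 of baseline.
Setting x·0.3 + (1 − x) = 0.3425 and solving: x = (0.3425 − 1)/(0.3 − 1) = 0.939.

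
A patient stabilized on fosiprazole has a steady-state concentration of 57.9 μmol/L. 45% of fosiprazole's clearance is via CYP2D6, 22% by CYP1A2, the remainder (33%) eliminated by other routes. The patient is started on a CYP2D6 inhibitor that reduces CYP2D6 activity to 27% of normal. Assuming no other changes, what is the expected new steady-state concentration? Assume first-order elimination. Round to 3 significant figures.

The CYP2D6 pathway (45% of clearance) is reduced to 0.27× activity: 0.45 × 0.27 = 0.1215.
CYP1A2 (22%) and the residual 33% are unaffected.
Relative clearance = 0.1215 + 0.22 + 0.33 = 0.6715.
With dosing unchanged, steady-state concentration scales as 1/CL: 57.9 / 0.6715 = 86.2 μmol/L.

86.2 μmol/L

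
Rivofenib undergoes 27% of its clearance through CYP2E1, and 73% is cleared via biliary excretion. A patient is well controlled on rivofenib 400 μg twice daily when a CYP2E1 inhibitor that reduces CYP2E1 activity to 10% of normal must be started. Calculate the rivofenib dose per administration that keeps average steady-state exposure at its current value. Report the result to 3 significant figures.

303 μg

CYP2E1: 0.27 × 0.1 = 0.027
Other: 0.73 (unchanged)
Relative clearance = 0.027 + 0.73 = 0.757.
To maintain the same steady-state level, dose must scale with clearance: new dose = 400 × 0.757 = 303 μg.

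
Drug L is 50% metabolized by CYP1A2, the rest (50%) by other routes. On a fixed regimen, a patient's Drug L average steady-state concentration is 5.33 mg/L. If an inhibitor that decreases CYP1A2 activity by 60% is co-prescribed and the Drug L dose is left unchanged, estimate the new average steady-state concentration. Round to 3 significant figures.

The CYP1A2 pathway (50% of clearance) falls to 0.4× activity: 0.5 × 0.4 = 0.2.
Non-CYP routes (50%) are unchanged.
Relative clearance = 0.2 + 0.5 = 0.7.
New average steady-state concentration = baseline ÷ relative clearance = 5.33 / 0.7 = 7.61 mg/L.

7.61 mg/L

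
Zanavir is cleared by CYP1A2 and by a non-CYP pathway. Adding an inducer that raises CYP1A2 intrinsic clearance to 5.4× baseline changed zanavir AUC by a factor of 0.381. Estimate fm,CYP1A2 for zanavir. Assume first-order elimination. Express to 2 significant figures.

Let fm be the CYP1A2 fraction. New clearance relative to baseline = fm × 5.4 + (1 − fm).
AUC ratio = 1 / (new CL fraction), so new CL fraction = 1 / 0.381 = 2.625.
fm × 5.4 + 1 − fm = 2.625  ⇒  fm × (5.4 − 1) = 1.625  ⇒  fm = 0.37.

0.37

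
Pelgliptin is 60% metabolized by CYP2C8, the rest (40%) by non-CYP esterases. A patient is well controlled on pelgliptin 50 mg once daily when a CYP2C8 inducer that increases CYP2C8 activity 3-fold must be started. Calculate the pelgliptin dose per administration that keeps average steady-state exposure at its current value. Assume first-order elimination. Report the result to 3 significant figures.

110 mg

The CYP2C8 pathway (60% of clearance) is boosted to 3× activity: 0.6 × 3 = 1.8.
The remaining 40% of clearance is unaffected.
New clearance relative to baseline: 1.8 + 0.4 = 2.2.
Exposure is unchanged when dose changes in proportion to clearance. New dose = 50 mg × 2.2 = 110 mg.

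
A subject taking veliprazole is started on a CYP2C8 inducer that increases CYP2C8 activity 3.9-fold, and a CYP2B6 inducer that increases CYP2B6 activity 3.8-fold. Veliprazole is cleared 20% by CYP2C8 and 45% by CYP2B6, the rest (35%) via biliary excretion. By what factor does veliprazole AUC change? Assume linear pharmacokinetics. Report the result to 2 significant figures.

The CYP2C8 pathway (20% of clearance) is boosted to 3.9× activity: 0.2 × 3.9 = 0.78.
The CYP2B6 pathway (45% of clearance) increases to 3.8× activity: 0.45 × 3.8 = 1.71.
The remaining 35% of clearance is unaffected.
New clearance relative to baseline: 0.78 + 1.71 + 0.35 = 2.84.
Because AUC varies inversely with clearance, the combined effect is 1 / 2.84 = 0.35.

0.35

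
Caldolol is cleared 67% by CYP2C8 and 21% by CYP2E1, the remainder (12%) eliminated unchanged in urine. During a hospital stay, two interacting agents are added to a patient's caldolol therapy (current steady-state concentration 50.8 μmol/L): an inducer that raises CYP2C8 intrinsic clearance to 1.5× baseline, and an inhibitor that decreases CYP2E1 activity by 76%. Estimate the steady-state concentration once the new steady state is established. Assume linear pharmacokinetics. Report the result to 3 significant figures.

43.2 μmol/L

The CYP2C8 pathway (67% of clearance) rises to 1.5× activity: 0.67 × 1.5 = 1.005.
The CYP2E1 pathway (21% of clearance) falls to 0.24× activity: 0.21 × 0.24 = 0.0504.
The remaining 12% of clearance is unaffected.
New clearance relative to baseline: 1.005 + 0.0504 + 0.12 = 1.1754.
Steady-state concentration ∝ 1/CL: new value = 50.8 / 1.1754 = 43.2 μmol/L.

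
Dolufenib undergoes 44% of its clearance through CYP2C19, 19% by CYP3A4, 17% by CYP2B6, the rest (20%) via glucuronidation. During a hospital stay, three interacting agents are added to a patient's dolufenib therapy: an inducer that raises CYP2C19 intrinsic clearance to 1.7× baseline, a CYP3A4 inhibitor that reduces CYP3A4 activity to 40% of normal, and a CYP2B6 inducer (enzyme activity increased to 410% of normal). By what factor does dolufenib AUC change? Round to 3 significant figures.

The CYP2C19 pathway (44% of clearance) rises to 1.7× activity: 0.44 × 1.7 = 0.748.
The CYP3A4 pathway (19% of clearance) falls to 0.4× activity: 0.19 × 0.4 = 0.076.
The CYP2B6 pathway (17% of clearance) is boosted to 4.1× activity: 0.17 × 4.1 = 0.697.
The remaining 20% of clearance is unaffected.
CL_new/CL_old = 0.748 + 0.076 + 0.697 + 0.2 = 1.721.
Net AUC ratio = 1 / 1.721 = 0.581.

0.581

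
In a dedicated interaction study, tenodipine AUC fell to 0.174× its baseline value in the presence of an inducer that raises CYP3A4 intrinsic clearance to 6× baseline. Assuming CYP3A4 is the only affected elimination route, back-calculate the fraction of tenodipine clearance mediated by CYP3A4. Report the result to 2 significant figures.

0.95

Write x for the fraction cleared via CYP3A4. The observed AUC change means clearance rose to 1/0.174 = 5.747 of baseline.
Only the CYP3A4 route changed, so 5.747 = x·6 + (1 − x), giving x = 0.95.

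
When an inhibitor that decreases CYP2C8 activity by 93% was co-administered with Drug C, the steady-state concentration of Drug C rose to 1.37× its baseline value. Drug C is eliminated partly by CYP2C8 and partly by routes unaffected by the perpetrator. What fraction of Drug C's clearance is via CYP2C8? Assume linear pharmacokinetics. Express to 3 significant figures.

Let x = fm,CYP2C8. Because steady-state concentration ∝ 1/CL, relative clearance fell to 1/1.37 = 0.7299.
Setting x·0.07 + (1 − x) = 0.7299 and solving: x = (0.7299 − 1)/(0.07 − 1) = 0.290.

0.290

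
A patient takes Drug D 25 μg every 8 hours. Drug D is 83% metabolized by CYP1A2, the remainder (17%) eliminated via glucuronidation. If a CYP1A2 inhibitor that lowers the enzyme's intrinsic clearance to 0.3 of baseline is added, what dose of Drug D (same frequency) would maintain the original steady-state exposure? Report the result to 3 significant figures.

The CYP1A2 pathway (83% of clearance) drops to 0.3× activity: 0.83 × 0.3 = 0.249.
The remaining 17% of clearance is unaffected.
CL_new/CL_old = 0.249 + 0.17 = 0.419.
Exposure is unchanged when dose changes in proportion to clearance. New dose = 25 μg × 0.419 = 10.5 μg.

10.5 μg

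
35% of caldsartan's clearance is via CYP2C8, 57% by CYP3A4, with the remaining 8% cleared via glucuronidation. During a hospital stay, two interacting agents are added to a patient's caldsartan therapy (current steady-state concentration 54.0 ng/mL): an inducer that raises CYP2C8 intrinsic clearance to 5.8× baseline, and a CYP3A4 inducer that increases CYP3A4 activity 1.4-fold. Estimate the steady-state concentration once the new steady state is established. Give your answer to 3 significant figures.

The CYP2C8 pathway (35% of clearance) increases to 5.8× activity: 0.35 × 5.8 = 2.03.
The CYP3A4 pathway (57% of clearance) rises to 1.4× activity: 0.57 × 1.4 = 0.798.
Non-CYP routes (8%) are unchanged.
New clearance relative to baseline: 2.03 + 0.798 + 0.08 = 2.908.
Dividing the baseline by the relative clearance: 54.0 / 2.908 = 18.6 ng/mL.

18.6 ng/mL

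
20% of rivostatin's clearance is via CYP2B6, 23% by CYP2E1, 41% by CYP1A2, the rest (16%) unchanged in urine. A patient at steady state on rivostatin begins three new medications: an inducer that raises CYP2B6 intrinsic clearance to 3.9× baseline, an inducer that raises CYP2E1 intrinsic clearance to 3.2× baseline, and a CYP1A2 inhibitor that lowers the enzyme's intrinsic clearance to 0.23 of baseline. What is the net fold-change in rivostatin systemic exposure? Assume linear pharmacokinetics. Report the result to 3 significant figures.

The CYP2B6 pathway (20% of clearance) increases to 3.9× activity: 0.2 × 3.9 = 0.78.
The CYP2E1 pathway (23% of clearance) increases to 3.2× activity: 0.23 × 3.2 = 0.736.
The CYP1A2 pathway (41% of clearance) is reduced to 0.23× activity: 0.41 × 0.23 = 0.0943.
The remaining 16% of clearance is unaffected.
CL_new/CL_old = 0.78 + 0.736 + 0.0943 + 0.16 = 1.7703.
Net systemic exposure ratio = 1 / 1.7703 = 0.565.

0.565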